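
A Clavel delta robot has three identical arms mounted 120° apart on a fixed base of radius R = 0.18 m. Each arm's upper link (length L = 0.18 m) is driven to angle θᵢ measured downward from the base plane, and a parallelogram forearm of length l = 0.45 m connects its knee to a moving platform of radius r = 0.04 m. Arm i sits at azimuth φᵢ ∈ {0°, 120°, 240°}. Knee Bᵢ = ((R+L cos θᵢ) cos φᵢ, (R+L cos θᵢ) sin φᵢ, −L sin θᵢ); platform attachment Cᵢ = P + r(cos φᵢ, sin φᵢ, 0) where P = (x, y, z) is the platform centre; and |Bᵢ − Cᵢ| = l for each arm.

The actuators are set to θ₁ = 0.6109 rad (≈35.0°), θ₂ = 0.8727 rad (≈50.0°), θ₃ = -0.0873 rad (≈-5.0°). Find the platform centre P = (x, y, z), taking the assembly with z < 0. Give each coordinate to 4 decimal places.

φ1=0.0°: virtual centre (0.2874, 0.0000, -0.1032), radius l
φ2=120.0°: virtual centre (-0.1278, 0.2214, -0.1379), radius l
arm 3 at φ=240.0°: (R−r)+L cos θ3 = 0.3193;  O3 = (-0.1597, -0.2765, 0.0157)
subtract pairs → two planes through P
linear system: -0.8306x+0.4429y = -0.0089−-0.0693z; -0.8942x+-0.5531y = 0.0089−0.2379z
Cramer: x(z) = 0.0011+0.0784z;  y(z) = -0.0180+0.3034z
quadratic in z: (1.0982)z²+(0.1507)z+(-0.1095)=0, √Δ=0.7099 → z ∈ {-0.3918, 0.2546}; z = -0.3918 (taking z<0)
x = -0.0296, y = -0.1368

(-0.0296, -0.1368, -0.3918)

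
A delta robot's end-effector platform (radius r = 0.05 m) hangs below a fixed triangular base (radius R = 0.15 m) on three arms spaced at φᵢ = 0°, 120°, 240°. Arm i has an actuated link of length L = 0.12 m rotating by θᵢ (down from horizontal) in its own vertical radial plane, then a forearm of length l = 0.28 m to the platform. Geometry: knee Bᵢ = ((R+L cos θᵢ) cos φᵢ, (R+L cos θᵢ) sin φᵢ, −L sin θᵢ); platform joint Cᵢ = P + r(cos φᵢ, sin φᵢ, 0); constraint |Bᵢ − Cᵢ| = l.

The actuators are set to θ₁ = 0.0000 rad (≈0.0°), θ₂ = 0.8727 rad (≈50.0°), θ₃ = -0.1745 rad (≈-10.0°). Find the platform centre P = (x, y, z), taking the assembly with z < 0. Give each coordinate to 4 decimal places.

(0.0329, -0.0776, -0.1933)

S1 = (0.2200·cos0.0°, 0.2200·sin0.0°, 0.0000) = (0.2200, 0.0000, 0.0000)
arm 2 at φ=120.0°: e+L cos θ2 = 0.1771;  S2 = (-0.0886, 0.1534, -0.0919)
S3 = (0.2182·cos240.0°, 0.2182·sin240.0°, 0.0208) = (-0.1091, -0.1889, 0.0208)
subtract pairs → two planes through P
[-0.6171 0.3068 -0.1839]·P = -0.0086;  [-0.6582 -0.3779 0.0417]·P = -0.0004
Cramer: x(z) = 0.0077-0.1303z;  y(z) = -0.0125+0.3372z
sphere 1 gives Az²+Bz+C=0 with A=1.1307, B=0.0469, C=-0.0332;  B²−4AC=0.1522;  roots -0.1933, 0.1518;  negative root z = -0.1933
x = 0.0329, y = -0.0776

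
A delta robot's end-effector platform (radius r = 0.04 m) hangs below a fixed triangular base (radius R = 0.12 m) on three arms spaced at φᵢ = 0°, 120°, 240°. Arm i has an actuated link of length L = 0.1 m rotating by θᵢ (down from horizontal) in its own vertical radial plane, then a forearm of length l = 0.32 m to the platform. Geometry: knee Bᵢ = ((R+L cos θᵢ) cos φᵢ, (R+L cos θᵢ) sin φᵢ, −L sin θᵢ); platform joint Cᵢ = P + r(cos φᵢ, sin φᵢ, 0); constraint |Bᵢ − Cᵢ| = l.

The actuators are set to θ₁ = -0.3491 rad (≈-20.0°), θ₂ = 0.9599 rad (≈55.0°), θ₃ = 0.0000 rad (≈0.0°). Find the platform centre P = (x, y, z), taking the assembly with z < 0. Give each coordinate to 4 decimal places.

arm 1 at φ=0.0°: e+L cos θ1 = 0.1740;  centre 1 = (0.1740, 0.0000, 0.0342)
φ2=120.0°: virtual centre (-0.0687, 0.1190, -0.0819), radius l
φ3=240.0°: virtual centre (-0.0900, -0.1559, 0.0000), radius l
eliminate P² terms by subtracting sphere 1 from 2 and 3
linear system: -0.4853x+0.2379y = -0.0059−-0.2322z; -0.5279x+-0.3118y = 0.0010−-0.0684z
det = 0.2769;  x = 0.0058+-0.3203z,  y = -0.0129+0.3229z
sphere 1 gives Az²+Bz+C=0 with A=1.2068, B=0.0310, C=-0.0728;  B²−4AC=0.3523;  roots -0.2588, 0.2330;  negative root z = -0.2588
x = 0.0886, y = -0.0964

(0.0886, -0.0964, -0.2588)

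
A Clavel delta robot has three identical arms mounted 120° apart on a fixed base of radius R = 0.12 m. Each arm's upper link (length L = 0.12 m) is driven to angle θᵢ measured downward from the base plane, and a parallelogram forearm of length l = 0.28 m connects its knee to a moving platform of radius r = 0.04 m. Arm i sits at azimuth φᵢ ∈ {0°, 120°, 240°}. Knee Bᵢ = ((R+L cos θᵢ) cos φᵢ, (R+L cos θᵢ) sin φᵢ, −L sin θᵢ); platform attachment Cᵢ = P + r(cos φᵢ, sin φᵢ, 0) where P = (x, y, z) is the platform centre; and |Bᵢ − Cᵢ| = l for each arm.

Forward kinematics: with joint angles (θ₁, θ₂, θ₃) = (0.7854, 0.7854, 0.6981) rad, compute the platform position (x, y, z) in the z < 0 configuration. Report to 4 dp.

centre 1 = (0.1649·cos0.0°, 0.1649·sin0.0°, -0.0849) = (0.1649, 0.0000, -0.0849)
φ2=120.0°: virtual centre (-0.0824, 0.1428, -0.0849), radius l
arm 3 at φ=240.0°: (R−r)+L cos θ3 = 0.1719;  centre 3 = (-0.0860, -0.1489, -0.0771)
eliminate P² terms by subtracting sphere 1 from 2 and 3
[-0.4946 0.2855 0.0000]·P = 0.0000;  [-0.5016 -0.2978 0.0154]·P = 0.0011
Cramer: x(z) = -0.0011+0.0152z;  y(z) = -0.0019+0.0263z
sphere 1 gives Az²+Bz+C=0 with A=1.0009, B=0.1646, C=-0.0437;  B²−4AC=0.2019;  roots -0.3066, 0.1422;  negative root z = -0.3066
x = -0.0058, y = -0.0100

(-0.0058, -0.0100, -0.3066)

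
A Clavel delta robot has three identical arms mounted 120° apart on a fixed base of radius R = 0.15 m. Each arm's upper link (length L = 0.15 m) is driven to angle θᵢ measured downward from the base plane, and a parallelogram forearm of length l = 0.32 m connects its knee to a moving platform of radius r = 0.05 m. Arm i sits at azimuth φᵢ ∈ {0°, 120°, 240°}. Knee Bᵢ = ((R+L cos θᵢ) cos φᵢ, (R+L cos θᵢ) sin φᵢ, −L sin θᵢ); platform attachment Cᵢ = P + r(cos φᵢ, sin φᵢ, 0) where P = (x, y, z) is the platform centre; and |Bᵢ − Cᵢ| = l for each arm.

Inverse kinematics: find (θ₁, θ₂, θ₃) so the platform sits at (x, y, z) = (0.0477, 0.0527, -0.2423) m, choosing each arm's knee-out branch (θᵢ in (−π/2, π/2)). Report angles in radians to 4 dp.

φ1=0.0° → target in arm frame (0.0477, 0.0527)
  A cos θ + B sin θ = C:  0.0523·cos θ + -0.2423·sin θ = 0.0523
  √(A²+B²)=0.2479;  θ1 = -1.3582+1.3584 ≈ 0.0002
φ2=120.0° → target in arm frame (0.0218, -0.0677)
  e−x'=0.0782;  (l²−L²−(e−x')²−y'²−z²)/2L = 0.0350
  θ2 = atan2(B,A) + arccos(C/0.2546) = 0.1744
rotate P by −φ3: (-0.0695, 0.0150, -0.2423)
  e−x'=0.1695;  (l²−L²−(e−x')²−y'²−z²)/2L = -0.0259
  θ3 = atan2(B,A) + arccos(C/0.2957) = 0.6980

θ₁ = 0.0002, θ₂ = 0.1744, θ₃ = 0.6980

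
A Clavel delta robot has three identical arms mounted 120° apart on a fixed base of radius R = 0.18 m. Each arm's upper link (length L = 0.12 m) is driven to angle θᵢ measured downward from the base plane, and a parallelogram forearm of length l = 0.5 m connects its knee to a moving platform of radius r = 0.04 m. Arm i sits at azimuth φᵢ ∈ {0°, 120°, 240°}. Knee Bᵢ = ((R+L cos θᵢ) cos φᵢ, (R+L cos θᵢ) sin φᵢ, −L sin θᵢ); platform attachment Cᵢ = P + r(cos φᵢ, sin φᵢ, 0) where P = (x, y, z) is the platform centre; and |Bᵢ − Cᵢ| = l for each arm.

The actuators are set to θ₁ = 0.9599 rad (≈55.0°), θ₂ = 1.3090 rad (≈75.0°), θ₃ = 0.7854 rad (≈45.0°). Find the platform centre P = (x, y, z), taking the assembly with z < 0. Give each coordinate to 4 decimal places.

O1 = (0.2088·cos0.0°, 0.2088·sin0.0°, -0.0983) = (0.2088, 0.0000, -0.0983)
arm 2 at φ=120.0°: e+L cos θ2 = 0.1711;  O2 = (-0.0855, 0.1481, -0.1159)
O3 = (0.2249·cos240.0°, 0.2249·sin240.0°, -0.0849) = (-0.1124, -0.1947, -0.0849)
eliminate P² terms by subtracting sphere 1 from 2 and 3
plane₁₂: -0.5887x+0.2963y+-0.0352z = -0.0106
det = 0.4196;  x = 0.0066+-0.0137z,  y = -0.0225+0.0917z
sphere 1 gives Az²+Bz+C=0 with A=1.0086, B=0.1980, C=-0.1990;  B²−4AC=0.8419;  roots -0.5530, 0.3567;  negative root z = -0.5530
x = 0.0142, y = -0.0732

(0.0142, -0.0732, -0.5530)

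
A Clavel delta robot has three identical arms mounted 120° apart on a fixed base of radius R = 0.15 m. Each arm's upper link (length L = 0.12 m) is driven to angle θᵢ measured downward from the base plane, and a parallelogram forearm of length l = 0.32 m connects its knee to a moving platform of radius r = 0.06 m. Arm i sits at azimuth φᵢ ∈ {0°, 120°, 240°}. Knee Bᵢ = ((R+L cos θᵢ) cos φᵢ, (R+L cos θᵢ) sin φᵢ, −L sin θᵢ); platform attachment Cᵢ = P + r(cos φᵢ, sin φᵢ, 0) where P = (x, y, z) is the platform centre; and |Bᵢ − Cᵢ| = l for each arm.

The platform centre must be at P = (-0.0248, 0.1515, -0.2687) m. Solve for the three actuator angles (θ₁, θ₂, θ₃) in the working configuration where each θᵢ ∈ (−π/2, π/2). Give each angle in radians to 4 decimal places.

θ₁ = 0.6979, θ₂ = -0.3493, θ₃ = 1.1342

rotate P by −φ1: (-0.0248, 0.1515, -0.2687)
  A cos θ + B sin θ = C:  0.1148·cos θ + -0.2687·sin θ = -0.0847
  √(A²+B²)=0.2922;  θ1 = -1.1670+1.8649 ≈ 0.6979
φ2=120.0° → target in arm frame (0.1436, -0.0543)
  A cos θ + B sin θ = C:  -0.0536·cos θ + -0.2687·sin θ = 0.0416
  θ2 = atan2(B,A) + arccos(C/0.2740) = -0.3493
arm 3 (φ=240.0°): x'=-0.1188, y'=-0.0972
  e−x'=0.2088;  (l²−L²−(e−x')²−y'²−z²)/2L = -0.1552
  θ3 = atan2(B,A) + arccos(C/0.3403) = 1.1342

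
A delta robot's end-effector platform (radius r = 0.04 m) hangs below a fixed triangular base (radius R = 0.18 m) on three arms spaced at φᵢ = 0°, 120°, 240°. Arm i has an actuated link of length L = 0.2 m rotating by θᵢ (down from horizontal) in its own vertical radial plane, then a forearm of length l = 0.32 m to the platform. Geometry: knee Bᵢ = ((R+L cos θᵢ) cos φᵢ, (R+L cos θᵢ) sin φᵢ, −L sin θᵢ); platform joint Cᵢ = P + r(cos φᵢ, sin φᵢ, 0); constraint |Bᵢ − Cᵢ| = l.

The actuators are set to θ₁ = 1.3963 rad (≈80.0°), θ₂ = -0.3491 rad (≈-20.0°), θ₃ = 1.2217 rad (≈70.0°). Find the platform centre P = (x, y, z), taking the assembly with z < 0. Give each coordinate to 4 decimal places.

(-0.1134, 0.1385, -0.2121)

centre 1 = (0.1747·cos0.0°, 0.1747·sin0.0°, -0.1970) = (0.1747, 0.0000, -0.1970)
arm 2 at φ=120.0°: ρ2 = 0.3279;  centre 2 = (-0.1640, 0.2840, 0.0684)
centre 3 = (0.2084·cos240.0°, 0.2084·sin240.0°, -0.1879) = (-0.1042, -0.1805, -0.1879)
subtract pairs → two planes through P
plane₁₂: -0.6774x+0.5680y+0.5307z = 0.0429
Cramer: x(z) = -0.0371+0.3595z;  y(z) = 0.0312-0.5056z
into |P−centre ₁|² = l²: 1.3849z² + 0.2100z + -0.0177 = 0;  Δ = 0.1424;  z = -0.2121 or 0.0604 → z<0 root = -0.2121
x = -0.1134, y = 0.1385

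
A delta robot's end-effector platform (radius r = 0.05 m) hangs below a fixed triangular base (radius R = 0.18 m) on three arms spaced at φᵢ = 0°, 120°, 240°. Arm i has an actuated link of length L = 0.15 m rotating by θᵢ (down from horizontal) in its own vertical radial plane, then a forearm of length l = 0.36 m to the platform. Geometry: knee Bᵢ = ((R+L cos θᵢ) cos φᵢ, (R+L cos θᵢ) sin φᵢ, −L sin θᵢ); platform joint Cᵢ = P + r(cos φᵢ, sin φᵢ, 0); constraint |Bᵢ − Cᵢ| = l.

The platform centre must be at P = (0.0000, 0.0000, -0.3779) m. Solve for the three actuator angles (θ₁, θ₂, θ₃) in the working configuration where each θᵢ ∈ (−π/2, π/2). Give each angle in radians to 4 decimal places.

θ₁ = 0.7856, θ₂ = 0.7856, θ₃ = 0.7856

arm 1 (φ=0.0°): x'=0.0000, y'=0.0000
  e−x'=0.1300;  (l²−L²−(e−x')²−y'²−z²)/2L = -0.1754
  γ=atan2(-0.3779,0.1300)=-1.2395;  ψ=arccos(-0.4388)=2.0251;  θ1=γ+ψ≈0.7856
rotate P by −φ2: (0.0000, 0.0000, -0.3779)
  A cos θ + B sin θ = C:  0.1300·cos θ + -0.3779·sin θ = -0.1754
  θ2 = atan2(B,A) + arccos(C/0.3996) = 0.7856
rotate P by −φ3: (0.0000, 0.0000, -0.3779)
  A=0.1300, B=-0.3779, C=(l²−L²−A²−y'²−z²)/(2L)=-0.1754
  √(A²+B²)=0.3996;  θ3 = -1.2395+2.0251 ≈ 0.7856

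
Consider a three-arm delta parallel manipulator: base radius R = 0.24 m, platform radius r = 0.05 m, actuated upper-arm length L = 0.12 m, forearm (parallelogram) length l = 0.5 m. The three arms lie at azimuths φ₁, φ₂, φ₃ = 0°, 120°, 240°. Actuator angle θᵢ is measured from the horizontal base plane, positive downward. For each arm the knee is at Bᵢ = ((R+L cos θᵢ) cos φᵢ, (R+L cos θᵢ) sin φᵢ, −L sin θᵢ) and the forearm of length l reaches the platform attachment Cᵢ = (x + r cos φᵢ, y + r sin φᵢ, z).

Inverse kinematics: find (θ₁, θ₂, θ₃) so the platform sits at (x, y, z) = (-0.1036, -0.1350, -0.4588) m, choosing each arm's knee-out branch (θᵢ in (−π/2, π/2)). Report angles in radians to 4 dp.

rotate P by −φ1: (-0.1036, -0.1350, -0.4588)
  A cos θ + B sin θ = C:  0.2936·cos θ + -0.4588·sin θ = -0.3305
  √(A²+B²)=0.5447;  θ1 = -1.0015+2.2228 ≈ 1.2213
rotate P by −φ2: (-0.0651, 0.1572, -0.4588)
  A=0.2551, B=-0.4588, C=(l²−L²−A²−y'²−z²)/(2L)=-0.2696
  √(A²+B²)=0.5250;  θ2 = -1.0633+2.1101 ≈ 1.0468
rotate P by −φ3: (0.1687, -0.0222, -0.4588)
  A=0.0213, B=-0.4588, C=(l²−L²−A²−y'²−z²)/(2L)=0.1006
  γ=atan2(-0.4588,0.0213)=-1.5244;  ψ=arccos(0.2191)=1.3499;  θ3=γ+ψ≈-0.1746

θ₁ = 1.2213, θ₂ = 1.0468, θ₃ = -0.1746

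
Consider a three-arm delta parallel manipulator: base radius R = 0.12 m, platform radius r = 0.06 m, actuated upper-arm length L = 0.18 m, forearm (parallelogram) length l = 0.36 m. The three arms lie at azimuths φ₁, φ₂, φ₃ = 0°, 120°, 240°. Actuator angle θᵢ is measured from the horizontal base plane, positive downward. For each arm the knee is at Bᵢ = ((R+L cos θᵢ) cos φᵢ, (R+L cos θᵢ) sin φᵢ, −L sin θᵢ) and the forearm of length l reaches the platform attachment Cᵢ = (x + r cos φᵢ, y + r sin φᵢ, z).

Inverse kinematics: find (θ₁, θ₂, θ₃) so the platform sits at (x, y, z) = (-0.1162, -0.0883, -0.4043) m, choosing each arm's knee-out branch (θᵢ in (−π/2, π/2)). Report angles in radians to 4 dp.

rotate P by −φ1: (-0.1162, -0.0883, -0.4043)
  A=0.1762, B=-0.4043, C=(l²−L²−A²−y'²−z²)/(2L)=-0.2919
  √(A²+B²)=0.4410;  θ1 = -1.1598+2.2942 ≈ 1.1344
φ2=120.0° → target in arm frame (-0.0184, 0.1448)
  A cos θ + B sin θ = C:  0.0784·cos θ + -0.4043·sin θ = -0.2593
  √(A²+B²)=0.4118;  θ2 = -1.3793+2.2520 ≈ 0.8727
φ3=240.0° → target in arm frame (0.1346, -0.0565)
  e−x'=-0.0746;  (l²−L²−(e−x')²−y'²−z²)/2L = -0.2084
  γ=atan2(-0.4043,-0.0746)=-1.7532;  ψ=arccos(-0.5068)=2.1023;  θ3=γ+ψ≈0.3491

θ₁ = 1.1344, θ₂ = 0.8727, θ₃ = 0.3491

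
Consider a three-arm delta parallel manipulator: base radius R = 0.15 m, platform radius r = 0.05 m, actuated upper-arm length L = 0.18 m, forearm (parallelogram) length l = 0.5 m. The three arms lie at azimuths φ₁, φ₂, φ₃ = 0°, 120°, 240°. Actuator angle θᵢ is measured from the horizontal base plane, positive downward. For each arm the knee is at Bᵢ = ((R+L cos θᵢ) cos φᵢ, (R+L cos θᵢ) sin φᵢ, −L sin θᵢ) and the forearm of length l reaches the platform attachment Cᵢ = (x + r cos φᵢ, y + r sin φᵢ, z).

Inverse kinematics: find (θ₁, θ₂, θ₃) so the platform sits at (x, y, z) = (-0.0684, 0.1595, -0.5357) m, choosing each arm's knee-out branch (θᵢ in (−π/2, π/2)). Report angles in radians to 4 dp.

rotate P by −φ1: (-0.0684, 0.1595, -0.5357)
  A=0.1684, B=-0.5357, C=(l²−L²−A²−y'²−z²)/(2L)=-0.3421
  γ=atan2(-0.5357,0.1684)=-1.2662;  ψ=arccos(-0.6093)=2.2260;  θ1=γ+ψ≈0.9597
rotate P by −φ2: (0.1723, -0.0205, -0.5357)
  A=-0.0723, B=-0.5357, C=(l²−L²−A²−y'²−z²)/(2L)=-0.2084
  γ=atan2(-0.5357,-0.0723)=-1.7050;  ψ=arccos(-0.3855)=1.9666;  θ2=γ+ψ≈0.2616
arm 3 (φ=240.0°): x'=-0.1039, y'=-0.1390
  A cos θ + B sin θ = C:  0.2039·cos θ + -0.5357·sin θ = -0.3619
  γ=atan2(-0.5357,0.2039)=-1.2071;  ψ=arccos(-0.6313)=2.2541;  θ3=γ+ψ≈1.0470

θ₁ = 0.9597, θ₂ = 0.2616, θ₃ = 1.0470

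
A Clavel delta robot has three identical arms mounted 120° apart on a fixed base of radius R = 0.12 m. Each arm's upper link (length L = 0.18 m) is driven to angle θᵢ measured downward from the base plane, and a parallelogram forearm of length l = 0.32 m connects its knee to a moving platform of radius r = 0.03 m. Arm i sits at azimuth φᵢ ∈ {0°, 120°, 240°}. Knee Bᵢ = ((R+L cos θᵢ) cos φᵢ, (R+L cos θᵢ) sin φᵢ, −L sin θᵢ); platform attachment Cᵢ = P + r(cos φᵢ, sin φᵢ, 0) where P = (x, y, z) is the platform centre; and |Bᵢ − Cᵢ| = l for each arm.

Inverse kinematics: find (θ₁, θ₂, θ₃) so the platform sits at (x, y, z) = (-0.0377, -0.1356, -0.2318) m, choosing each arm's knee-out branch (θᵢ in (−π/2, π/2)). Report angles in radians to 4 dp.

θ₁ = 0.6982, θ₂ = 0.9596, θ₃ = -0.3492

φ1=0.0° → target in arm frame (-0.0377, -0.1356)
  e−x'=0.1277;  (l²−L²−(e−x')²−y'²−z²)/2L = -0.0512
  θ1 = atan2(B,A) + arccos(C/0.2646) = 0.6982
rotate P by −φ2: (-0.0986, 0.1004, -0.2318)
  e−x'=0.1886;  (l²−L²−(e−x')²−y'²−z²)/2L = -0.0816
  √(A²+B²)=0.2988;  θ2 = -0.8878+1.8475 ≈ 0.9596
arm 3 (φ=240.0°): x'=0.1363, y'=0.0352
  A cos θ + B sin θ = C:  -0.0463·cos θ + -0.2318·sin θ = 0.0358
  γ=atan2(-0.2318,-0.0463)=-1.7679;  ψ=arccos(0.1515)=1.4187;  θ3=γ+ψ≈-0.3492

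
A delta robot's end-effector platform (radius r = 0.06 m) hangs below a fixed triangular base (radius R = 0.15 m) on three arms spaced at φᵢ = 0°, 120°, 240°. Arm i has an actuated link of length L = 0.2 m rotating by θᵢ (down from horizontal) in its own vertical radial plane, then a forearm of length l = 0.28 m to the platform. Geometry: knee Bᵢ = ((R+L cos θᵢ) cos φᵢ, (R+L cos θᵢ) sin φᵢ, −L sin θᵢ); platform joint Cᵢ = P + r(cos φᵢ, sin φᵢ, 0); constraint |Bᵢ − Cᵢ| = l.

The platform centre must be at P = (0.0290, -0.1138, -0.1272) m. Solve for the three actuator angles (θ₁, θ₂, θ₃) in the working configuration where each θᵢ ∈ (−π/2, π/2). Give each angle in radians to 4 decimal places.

rotate P by −φ1: (0.0290, -0.1138, -0.1272)
  e−x'=0.0610;  (l²−L²−(e−x')²−y'²−z²)/2L = 0.0139
  γ=atan2(-0.1272,0.0610)=-1.1236;  ψ=arccos(0.0983)=1.4723;  θ1=γ+ψ≈0.3487
rotate P by −φ2: (-0.1131, 0.0318, -0.1272)
  A=0.2031, B=-0.1272, C=(l²−L²−A²−y'²−z²)/(2L)=-0.0501
  γ=atan2(-0.1272,0.2031)=-0.5596;  ψ=arccos(-0.2089)=1.7812;  θ2=γ+ψ≈1.2216
rotate P by −φ3: (0.0841, 0.0820, -0.1272)
  A cos θ + B sin θ = C:  0.0059·cos θ + -0.1272·sin θ = 0.0386
  γ=atan2(-0.1272,0.0059)=-1.5241;  ψ=arccos(0.3035)=1.2624;  θ3=γ+ψ≈-0.2616

θ₁ = 0.3487, θ₂ = 1.2216, θ₃ = -0.2616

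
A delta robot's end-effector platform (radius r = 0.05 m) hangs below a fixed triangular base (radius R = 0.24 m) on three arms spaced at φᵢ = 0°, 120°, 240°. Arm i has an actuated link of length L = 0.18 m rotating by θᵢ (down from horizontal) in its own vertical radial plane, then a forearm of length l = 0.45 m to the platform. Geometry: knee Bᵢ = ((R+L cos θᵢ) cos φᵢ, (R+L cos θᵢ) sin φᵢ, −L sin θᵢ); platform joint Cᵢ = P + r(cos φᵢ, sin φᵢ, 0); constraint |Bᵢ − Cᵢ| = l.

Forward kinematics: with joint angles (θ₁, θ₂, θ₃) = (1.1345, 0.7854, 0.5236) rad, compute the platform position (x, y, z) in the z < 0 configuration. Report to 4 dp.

centre 1 = (0.2661·cos0.0°, 0.2661·sin0.0°, -0.1631) = (0.2661, 0.0000, -0.1631)
arm 2 at φ=120.0°: (R−r)+L cos θ2 = 0.3173;  centre 2 = (-0.1586, 0.2748, -0.1273)
arm 3 at φ=240.0°: (R−r)+L cos θ3 = 0.3459;  centre 3 = (-0.1729, -0.2995, -0.0900)
subtract pairs → two planes through P
linear system: -0.8494x+0.5495y = 0.0195−0.0717z; -0.8780x+-0.5991y = 0.0303−0.1463z
Cramer: x(z) = -0.0286+0.1244z;  y(z) = -0.0088+0.0618z
sphere 1 gives Az²+Bz+C=0 with A=1.0193, B=0.2519, C=-0.0890;  B²−4AC=0.4263;  roots -0.4438, 0.1967;  negative root z = -0.4438
x = -0.0838, y = -0.0362

(-0.0838, -0.0362, -0.4438)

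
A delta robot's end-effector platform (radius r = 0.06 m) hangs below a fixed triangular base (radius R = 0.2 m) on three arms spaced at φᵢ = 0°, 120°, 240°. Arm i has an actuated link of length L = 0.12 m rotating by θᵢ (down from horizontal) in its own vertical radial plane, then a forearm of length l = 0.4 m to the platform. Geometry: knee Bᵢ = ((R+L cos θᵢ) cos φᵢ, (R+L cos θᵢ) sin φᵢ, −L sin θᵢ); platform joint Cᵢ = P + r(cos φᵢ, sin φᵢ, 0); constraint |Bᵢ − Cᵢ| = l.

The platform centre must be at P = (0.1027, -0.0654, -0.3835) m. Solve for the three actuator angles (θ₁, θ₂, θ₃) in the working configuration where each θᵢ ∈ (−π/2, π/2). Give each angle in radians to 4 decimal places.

θ₁ = 0.1743, θ₂ = 1.2217, θ₃ = 0.6984

rotate P by −φ1: (0.1027, -0.0654, -0.3835)
  A=0.0373, B=-0.3835, C=(l²−L²−A²−y'²−z²)/(2L)=-0.0298
  √(A²+B²)=0.3853;  θ1 = -1.4738+1.6481 ≈ 0.1743
arm 2 (φ=120.0°): x'=-0.1080, y'=-0.0562
  A cos θ + B sin θ = C:  0.2480·cos θ + -0.3835·sin θ = -0.2756
  θ2 = atan2(B,A) + arccos(C/0.4567) = 1.2217
rotate P by −φ3: (0.0053, 0.1216, -0.3835)
  A=0.1347, B=-0.3835, C=(l²−L²−A²−y'²−z²)/(2L)=-0.1434
  θ3 = atan2(B,A) + arccos(C/0.4065) = 0.6984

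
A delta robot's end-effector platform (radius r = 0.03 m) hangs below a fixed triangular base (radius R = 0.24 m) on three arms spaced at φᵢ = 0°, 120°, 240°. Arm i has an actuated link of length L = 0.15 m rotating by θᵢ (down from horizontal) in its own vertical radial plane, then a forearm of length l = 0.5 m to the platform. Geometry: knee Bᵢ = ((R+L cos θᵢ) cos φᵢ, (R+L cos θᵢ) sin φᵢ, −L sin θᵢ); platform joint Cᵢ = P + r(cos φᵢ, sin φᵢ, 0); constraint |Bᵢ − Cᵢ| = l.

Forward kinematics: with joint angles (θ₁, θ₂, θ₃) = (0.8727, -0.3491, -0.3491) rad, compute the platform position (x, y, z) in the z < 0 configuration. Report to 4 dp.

(-0.1380, 0.0000, -0.3439)

centre 1 = (0.3064·cos0.0°, 0.3064·sin0.0°, -0.1149) = (0.3064, 0.0000, -0.1149)
arm 2 at φ=120.0°: ρ2 = 0.3510;  centre 2 = (-0.1755, 0.3039, 0.0513)
arm 3 at φ=240.0°: ρ3 = 0.3510;  centre 3 = (-0.1755, -0.3039, 0.0513)
subtract pairs → two planes through P
[-0.9638 0.6079 0.3324]·P = 0.0187;  [-0.9638 -0.6079 0.3324]·P = 0.0187
det = 1.1717;  x = -0.0194+0.3449z,  y = 0.0000+0.0000z
quadratic in z: (1.1190)z²+(0.0050)z+(-0.1306)=0, √Δ=0.7647 → z ∈ {-0.3439, 0.3394}; z = -0.3439 (taking z<0)
x = -0.1380, y = 0.0000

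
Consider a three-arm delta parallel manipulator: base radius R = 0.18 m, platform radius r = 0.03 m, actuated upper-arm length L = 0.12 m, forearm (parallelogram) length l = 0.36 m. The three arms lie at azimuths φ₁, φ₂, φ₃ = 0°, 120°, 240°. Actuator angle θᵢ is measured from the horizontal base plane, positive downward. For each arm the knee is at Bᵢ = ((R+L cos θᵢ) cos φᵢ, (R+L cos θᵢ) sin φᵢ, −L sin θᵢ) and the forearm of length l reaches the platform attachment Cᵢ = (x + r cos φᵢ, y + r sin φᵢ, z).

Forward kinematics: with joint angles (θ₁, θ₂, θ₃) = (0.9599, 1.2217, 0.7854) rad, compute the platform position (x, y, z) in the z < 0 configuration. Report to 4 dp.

(0.0061, -0.0473, -0.3848)

arm 1 at φ=0.0°: (R−r)+L cos θ1 = 0.2188;  S1 = (0.2188, 0.0000, -0.0983)
φ2=120.0°: virtual centre (-0.0955, 0.1655, -0.1128), radius l
arm 3 at φ=240.0°: (R−r)+L cos θ3 = 0.2349;  S3 = (-0.1174, -0.2034, -0.0849)
eliminate P² terms by subtracting sphere 1 from 2 and 3
[-0.6287 0.3309 -0.0289]·P = -0.0083;  [-0.6725 -0.4068 0.0269]·P = 0.0048
Cramer: x(z) = 0.0038-0.0060z;  y(z) = -0.0180+0.0760z
sphere 1 gives Az²+Bz+C=0 with A=1.0058, B=0.1964, C=-0.0734;  B²−4AC=0.3337;  roots -0.3848, 0.1895;  negative root z = -0.3848
x = 0.0061, y = -0.0473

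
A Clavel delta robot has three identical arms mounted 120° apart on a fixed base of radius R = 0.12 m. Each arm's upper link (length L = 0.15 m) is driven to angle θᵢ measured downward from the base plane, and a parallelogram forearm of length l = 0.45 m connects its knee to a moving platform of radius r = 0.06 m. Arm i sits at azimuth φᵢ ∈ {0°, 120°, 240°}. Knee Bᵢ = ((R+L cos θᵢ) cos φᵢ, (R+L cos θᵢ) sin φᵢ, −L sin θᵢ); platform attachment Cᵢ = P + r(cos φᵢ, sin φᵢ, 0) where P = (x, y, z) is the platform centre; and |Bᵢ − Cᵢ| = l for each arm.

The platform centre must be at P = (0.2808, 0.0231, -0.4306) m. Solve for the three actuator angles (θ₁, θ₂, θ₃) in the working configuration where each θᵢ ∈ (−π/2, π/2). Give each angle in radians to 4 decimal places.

θ₁ = -0.0875, θ₂ = 1.2214, θ₃ = 1.3088

φ1=0.0° → target in arm frame (0.2808, 0.0231)
  A=-0.2208, B=-0.4306, C=(l²−L²−A²−y'²−z²)/(2L)=-0.1823
  θ1 = atan2(B,A) + arccos(C/0.4839) = -0.0875
rotate P by −φ2: (-0.1204, -0.2547, -0.4306)
  e−x'=0.1804;  (l²−L²−(e−x')²−y'²−z²)/2L = -0.3428
  θ2 = atan2(B,A) + arccos(C/0.4669) = 1.2214
arm 3 (φ=240.0°): x'=-0.1604, y'=0.2316
  e−x'=0.2204;  (l²−L²−(e−x')²−y'²−z²)/2L = -0.3588
  θ3 = atan2(B,A) + arccos(C/0.4837) = 1.3088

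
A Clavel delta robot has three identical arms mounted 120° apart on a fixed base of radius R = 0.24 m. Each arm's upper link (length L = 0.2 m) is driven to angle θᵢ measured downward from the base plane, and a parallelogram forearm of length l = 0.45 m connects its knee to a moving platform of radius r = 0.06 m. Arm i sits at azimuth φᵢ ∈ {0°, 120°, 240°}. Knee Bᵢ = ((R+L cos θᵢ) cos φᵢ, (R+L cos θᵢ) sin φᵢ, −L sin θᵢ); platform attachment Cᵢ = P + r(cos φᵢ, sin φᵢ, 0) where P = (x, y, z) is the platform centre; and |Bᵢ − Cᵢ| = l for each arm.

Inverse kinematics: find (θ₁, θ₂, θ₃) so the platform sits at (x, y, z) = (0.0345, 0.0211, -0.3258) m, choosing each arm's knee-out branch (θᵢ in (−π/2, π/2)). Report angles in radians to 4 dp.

φ1=0.0° → target in arm frame (0.0345, 0.0211)
  A=0.1455, B=-0.3258, C=(l²−L²−A²−y'²−z²)/(2L)=0.0868
  γ=atan2(-0.3258,0.1455)=-1.1508;  ψ=arccos(0.2434)=1.3249;  θ1=γ+ψ≈0.1742
φ2=120.0° → target in arm frame (0.0010, -0.0404)
  e−x'=0.1790;  (l²−L²−(e−x')²−y'²−z²)/2L = 0.0567
  √(A²+B²)=0.3717;  θ2 = -1.0685+1.4176 ≈ 0.3492
rotate P by −φ3: (-0.0355, 0.0193, -0.3258)
  e−x'=0.2155;  (l²−L²−(e−x')²−y'²−z²)/2L = 0.0238
  √(A²+B²)=0.3906;  θ3 = -0.9864+1.5098 ≈ 0.5234

θ₁ = 0.1742, θ₂ = 0.3492, θ₃ = 0.5234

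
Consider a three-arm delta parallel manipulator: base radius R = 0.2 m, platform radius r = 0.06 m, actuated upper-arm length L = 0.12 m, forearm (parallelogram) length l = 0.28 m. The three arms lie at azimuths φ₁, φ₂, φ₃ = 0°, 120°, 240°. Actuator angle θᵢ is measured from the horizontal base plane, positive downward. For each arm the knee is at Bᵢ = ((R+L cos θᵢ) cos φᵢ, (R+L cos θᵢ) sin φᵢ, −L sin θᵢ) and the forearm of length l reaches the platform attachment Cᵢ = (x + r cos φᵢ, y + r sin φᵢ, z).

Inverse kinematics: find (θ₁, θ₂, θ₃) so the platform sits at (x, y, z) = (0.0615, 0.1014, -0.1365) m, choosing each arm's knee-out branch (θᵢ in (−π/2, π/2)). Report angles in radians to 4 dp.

φ1=0.0° → target in arm frame (0.0615, 0.1014)
  A=0.0785, B=-0.1365, C=(l²−L²−A²−y'²−z²)/(2L)=0.1205
  γ=atan2(-0.1365,0.0785)=-1.0489;  ψ=arccos(0.7654)=0.6992;  θ1=γ+ψ≈-0.3497
rotate P by −φ2: (0.0571, -0.1040, -0.1365)
  A=0.0829, B=-0.1365, C=(l²−L²−A²−y'²−z²)/(2L)=0.1153
  γ=atan2(-0.1365,0.0829)=-1.0248;  ψ=arccos(0.7221)=0.7639;  θ2=γ+ψ≈-0.2609
arm 3 (φ=240.0°): x'=-0.1186, y'=0.0026
  A=0.2586, B=-0.1365, C=(l²−L²−A²−y'²−z²)/(2L)=-0.0896
  √(A²+B²)=0.2924;  θ3 = -0.4857+1.8821 ≈ 1.3964

θ₁ = -0.3497, θ₂ = -0.2609, θ₃ = 1.3964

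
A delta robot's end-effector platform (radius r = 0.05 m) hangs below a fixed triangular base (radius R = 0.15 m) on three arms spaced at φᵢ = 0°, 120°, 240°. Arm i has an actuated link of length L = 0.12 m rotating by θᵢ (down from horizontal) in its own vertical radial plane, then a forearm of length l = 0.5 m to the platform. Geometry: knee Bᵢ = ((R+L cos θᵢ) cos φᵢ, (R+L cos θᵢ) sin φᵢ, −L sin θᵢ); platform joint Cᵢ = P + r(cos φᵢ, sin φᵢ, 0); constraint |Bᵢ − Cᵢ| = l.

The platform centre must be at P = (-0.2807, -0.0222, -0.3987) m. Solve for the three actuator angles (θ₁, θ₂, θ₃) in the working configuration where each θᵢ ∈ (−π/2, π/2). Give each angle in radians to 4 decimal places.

rotate P by −φ1: (-0.2807, -0.0222, -0.3987)
  A=0.3807, B=-0.3987, C=(l²−L²−A²−y'²−z²)/(2L)=-0.2866
  θ1 = atan2(B,A) + arccos(C/0.5513) = 1.3091
arm 2 (φ=120.0°): x'=0.1211, y'=0.2542
  A=-0.0211, B=-0.3987, C=(l²−L²−A²−y'²−z²)/(2L)=0.0482
  √(A²+B²)=0.3993;  θ2 = -1.6237+1.4497 ≈ -0.1741
arm 3 (φ=240.0°): x'=0.1596, y'=-0.2320
  e−x'=-0.0596;  (l²−L²−(e−x')²−y'²−z²)/2L = 0.0803
  √(A²+B²)=0.4031;  θ3 = -1.7191+1.3703 ≈ -0.3488

θ₁ = 1.3091, θ₂ = -0.1741, θ₃ = -0.3488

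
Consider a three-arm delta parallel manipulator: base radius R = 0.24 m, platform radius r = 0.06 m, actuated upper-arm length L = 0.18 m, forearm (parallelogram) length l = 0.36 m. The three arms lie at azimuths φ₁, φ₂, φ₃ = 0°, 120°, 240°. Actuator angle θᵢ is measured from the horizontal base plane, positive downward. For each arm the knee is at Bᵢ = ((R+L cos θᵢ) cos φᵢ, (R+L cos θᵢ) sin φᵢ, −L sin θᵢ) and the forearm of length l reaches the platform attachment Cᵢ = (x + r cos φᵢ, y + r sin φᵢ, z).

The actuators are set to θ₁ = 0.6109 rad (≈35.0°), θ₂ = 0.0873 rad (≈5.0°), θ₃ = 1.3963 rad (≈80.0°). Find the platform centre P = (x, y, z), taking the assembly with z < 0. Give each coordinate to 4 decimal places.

(0.0318, 0.1412, -0.2524)

S1 = (0.3274·cos0.0°, 0.3274·sin0.0°, -0.1032) = (0.3274, 0.0000, -0.1032)
arm 2 at φ=120.0°: ρ2 = 0.3593;  S2 = (-0.1797, 0.3112, -0.0157)
arm 3 at φ=240.0°: ρ3 = 0.2113;  S3 = (-0.1056, -0.1829, -0.1773)
subtract pairs → two planes through P
linear system: -1.0142x+0.6224y = 0.0115−0.1751z; -0.8661x+-0.3659y = -0.0418−-0.1480z
det = 0.9101;  x = 0.0240+-0.0308z,  y = 0.0575+-0.3316z
quadratic in z: (1.1109)z²+(0.1871)z+(-0.0235)=0, √Δ=0.3737 → z ∈ {-0.2524, 0.0840}; z = -0.2524 (taking z<0)
x = 0.0318, y = 0.1412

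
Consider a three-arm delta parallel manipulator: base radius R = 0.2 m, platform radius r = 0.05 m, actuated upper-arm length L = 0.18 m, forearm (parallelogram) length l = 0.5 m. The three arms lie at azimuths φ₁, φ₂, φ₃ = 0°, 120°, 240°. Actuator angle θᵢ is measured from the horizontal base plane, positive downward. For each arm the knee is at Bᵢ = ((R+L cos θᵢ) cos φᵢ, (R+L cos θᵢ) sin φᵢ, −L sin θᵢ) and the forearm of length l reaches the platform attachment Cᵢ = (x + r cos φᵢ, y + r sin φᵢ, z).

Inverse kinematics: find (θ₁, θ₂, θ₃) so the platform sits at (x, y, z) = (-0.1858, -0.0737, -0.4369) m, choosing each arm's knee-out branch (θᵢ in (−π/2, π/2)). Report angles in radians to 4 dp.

rotate P by −φ1: (-0.1858, -0.0737, -0.4369)
  A=0.3358, B=-0.4369, C=(l²−L²−A²−y'²−z²)/(2L)=-0.2541
  √(A²+B²)=0.5510;  θ1 = -0.9155+2.0501 ≈ 1.1346
rotate P by −φ2: (0.0291, 0.1978, -0.4369)
  A=0.1209, B=-0.4369, C=(l²−L²−A²−y'²−z²)/(2L)=-0.0750
  √(A²+B²)=0.4533;  θ2 = -1.3008+1.7371 ≈ 0.4363
rotate P by −φ3: (0.1567, -0.1241, -0.4369)
  A=-0.0067, B=-0.4369, C=(l²−L²−A²−y'²−z²)/(2L)=0.0313
  √(A²+B²)=0.4370;  θ3 = -1.5862+1.4990 ≈ -0.0872

θ₁ = 1.1346, θ₂ = 0.4363, θ₃ = -0.0872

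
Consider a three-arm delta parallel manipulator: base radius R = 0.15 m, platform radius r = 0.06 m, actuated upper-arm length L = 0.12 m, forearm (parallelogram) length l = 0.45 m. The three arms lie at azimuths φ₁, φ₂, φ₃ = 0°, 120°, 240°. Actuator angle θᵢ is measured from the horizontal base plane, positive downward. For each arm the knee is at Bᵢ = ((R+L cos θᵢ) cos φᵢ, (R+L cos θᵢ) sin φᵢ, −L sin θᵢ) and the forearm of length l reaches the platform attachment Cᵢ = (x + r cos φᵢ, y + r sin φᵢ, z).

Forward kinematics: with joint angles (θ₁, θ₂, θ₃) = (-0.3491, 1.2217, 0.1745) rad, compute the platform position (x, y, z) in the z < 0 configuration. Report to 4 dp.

φ1=0.0°: virtual centre (0.2028, 0.0000, 0.0410), radius l
φ2=120.0°: virtual centre (-0.0655, 0.1135, -0.1128), radius l
φ3=240.0°: virtual centre (-0.1041, -0.1803, -0.0208), radius l
eliminate P² terms by subtracting sphere 1 from 2 and 3
[-0.5366 0.2270 -0.3076]·P = -0.0129;  [-0.6137 -0.3606 -0.1238]·P = 0.0010
Cramer: x(z) = 0.0133-0.4177z;  y(z) = -0.0254+0.3678z
sphere 1 gives Az²+Bz+C=0 with A=1.3097, B=0.0575, C=-0.1643;  B²−4AC=0.8640;  roots -0.3768, 0.3329;  negative root z = -0.3768
x = 0.1707, y = -0.1639

(0.1707, -0.1639, -0.3768)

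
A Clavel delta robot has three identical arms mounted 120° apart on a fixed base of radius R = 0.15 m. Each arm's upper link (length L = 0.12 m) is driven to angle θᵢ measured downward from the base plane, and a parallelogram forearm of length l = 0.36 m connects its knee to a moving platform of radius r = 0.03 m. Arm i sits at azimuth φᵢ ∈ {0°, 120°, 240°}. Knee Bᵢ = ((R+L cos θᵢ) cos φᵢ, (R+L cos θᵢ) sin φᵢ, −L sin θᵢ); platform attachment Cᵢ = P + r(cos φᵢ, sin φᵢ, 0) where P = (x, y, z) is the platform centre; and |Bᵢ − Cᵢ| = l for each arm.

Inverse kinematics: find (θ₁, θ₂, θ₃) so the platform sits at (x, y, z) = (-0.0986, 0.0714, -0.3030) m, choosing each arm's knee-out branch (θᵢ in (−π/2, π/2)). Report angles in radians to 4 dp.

arm 1 (φ=0.0°): x'=-0.0986, y'=0.0714
  A=0.2186, B=-0.3030, C=(l²−L²−A²−y'²−z²)/(2L)=-0.1229
  γ=atan2(-0.3030,0.2186)=-0.9458;  ψ=arccos(-0.3289)=1.9059;  θ1=γ+ψ≈0.9601
arm 2 (φ=120.0°): x'=0.1111, y'=0.0497
  e−x'=0.0089;  (l²−L²−(e−x')²−y'²−z²)/2L = 0.0868
  √(A²+B²)=0.3031;  θ2 = -1.5415+1.2802 ≈ -0.2613
rotate P by −φ3: (-0.0125, -0.1211, -0.3030)
  A=0.1325, B=-0.3030, C=(l²−L²−A²−y'²−z²)/(2L)=-0.0368
  θ3 = atan2(B,A) + arccos(C/0.3307) = 0.5239

θ₁ = 0.9601, θ₂ = -0.2613, θ₃ = 0.5239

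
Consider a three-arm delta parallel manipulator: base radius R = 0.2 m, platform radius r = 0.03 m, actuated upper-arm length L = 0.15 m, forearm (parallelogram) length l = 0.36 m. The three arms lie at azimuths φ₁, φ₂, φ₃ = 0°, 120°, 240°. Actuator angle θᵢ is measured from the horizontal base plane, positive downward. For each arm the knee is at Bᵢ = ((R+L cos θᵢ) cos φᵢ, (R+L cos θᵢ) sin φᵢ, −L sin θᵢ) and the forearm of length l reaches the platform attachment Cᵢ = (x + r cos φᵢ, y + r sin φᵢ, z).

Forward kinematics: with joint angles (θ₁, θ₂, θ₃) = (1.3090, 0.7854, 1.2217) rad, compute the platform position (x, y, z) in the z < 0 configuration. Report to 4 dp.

φ1=0.0°: virtual centre (0.2088, 0.0000, -0.1449), radius l
arm 2 at φ=120.0°: e+L cos θ2 = 0.2761;  O2 = (-0.1380, 0.2391, -0.1061)
O3 = (0.2213·cos240.0°, 0.2213·sin240.0°, -0.1410) = (-0.1107, -0.1917, -0.1410)
eliminate P² terms by subtracting sphere 1 from 2 and 3
[-0.6937 0.4782 0.0776]·P = 0.0229;  [-0.6390 -0.3833 0.0079]·P = 0.0042
Cramer: x(z) = -0.0189+0.0587z;  y(z) = 0.0204-0.0773z
sphere 1 gives Az²+Bz+C=0 with A=1.0094, B=0.2599, C=-0.0563;  B²−4AC=0.2950;  roots -0.3978, 0.1403;  negative root z = -0.3978
x = -0.0422, y = 0.0511

(-0.0422, 0.0511, -0.3978)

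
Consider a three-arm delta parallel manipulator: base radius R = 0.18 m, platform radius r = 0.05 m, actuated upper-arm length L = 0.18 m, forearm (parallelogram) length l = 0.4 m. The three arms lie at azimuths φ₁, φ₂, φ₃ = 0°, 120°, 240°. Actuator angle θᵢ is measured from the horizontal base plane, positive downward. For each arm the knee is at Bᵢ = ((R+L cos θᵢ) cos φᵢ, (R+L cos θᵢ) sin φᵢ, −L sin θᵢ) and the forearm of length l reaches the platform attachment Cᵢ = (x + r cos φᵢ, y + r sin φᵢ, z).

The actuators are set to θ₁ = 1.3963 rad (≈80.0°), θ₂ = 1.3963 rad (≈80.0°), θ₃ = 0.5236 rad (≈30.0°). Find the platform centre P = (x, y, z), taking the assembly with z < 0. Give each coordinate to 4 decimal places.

(-0.0778, -0.1348, -0.4682)

φ1=0.0°: virtual centre (0.1613, 0.0000, -0.1773), radius l
centre 2 = (0.1613·cos120.0°, 0.1613·sin120.0°, -0.1773) = (-0.0806, 0.1396, -0.1773)
φ3=240.0°: virtual centre (-0.1429, -0.2476, -0.0900), radius l
eliminate P² terms by subtracting sphere 1 from 2 and 3
[-0.4838 0.2793 0.0000]·P = 0.0000;  [-0.6084 -0.4952 0.1745]·P = 0.0324
det = 0.4095;  x = -0.0221+0.1191z,  y = -0.0383+0.2062z
quadratic in z: (1.0567)z²+(0.2951)z+(-0.0935)=0, √Δ=0.6944 → z ∈ {-0.4682, 0.1890}; z = -0.4682 (taking z<0)
x = -0.0778, y = -0.1348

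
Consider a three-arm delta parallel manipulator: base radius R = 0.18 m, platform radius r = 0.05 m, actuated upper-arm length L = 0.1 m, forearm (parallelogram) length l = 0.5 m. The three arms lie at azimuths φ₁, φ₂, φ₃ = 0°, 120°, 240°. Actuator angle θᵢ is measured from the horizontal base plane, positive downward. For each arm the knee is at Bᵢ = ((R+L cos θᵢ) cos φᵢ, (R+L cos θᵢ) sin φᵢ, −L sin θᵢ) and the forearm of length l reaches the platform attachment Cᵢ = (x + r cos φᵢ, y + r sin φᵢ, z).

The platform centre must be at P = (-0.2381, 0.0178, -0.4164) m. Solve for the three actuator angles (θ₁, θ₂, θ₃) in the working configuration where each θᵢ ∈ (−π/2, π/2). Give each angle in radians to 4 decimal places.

arm 1 (φ=0.0°): x'=-0.2381, y'=0.0178
  A cos θ + B sin θ = C:  0.3681·cos θ + -0.4164·sin θ = -0.3460
  γ=atan2(-0.4164,0.3681)=-0.8469;  ψ=arccos(-0.6226)=2.2428;  θ1=γ+ψ≈1.3959
rotate P by −φ2: (0.1345, 0.1973, -0.4164)
  A=-0.0045, B=-0.4164, C=(l²−L²−A²−y'²−z²)/(2L)=0.1383
  √(A²+B²)=0.4164;  θ2 = -1.5815+1.2322 ≈ -0.3493
φ3=240.0° → target in arm frame (0.1036, -0.2151)
  A cos θ + B sin θ = C:  0.0264·cos θ + -0.4164·sin θ = 0.0982
  √(A²+B²)=0.4172;  θ3 = -1.5076+1.3331 ≈ -0.1744

θ₁ = 1.3959, θ₂ = -0.3493, θ₃ = -0.1744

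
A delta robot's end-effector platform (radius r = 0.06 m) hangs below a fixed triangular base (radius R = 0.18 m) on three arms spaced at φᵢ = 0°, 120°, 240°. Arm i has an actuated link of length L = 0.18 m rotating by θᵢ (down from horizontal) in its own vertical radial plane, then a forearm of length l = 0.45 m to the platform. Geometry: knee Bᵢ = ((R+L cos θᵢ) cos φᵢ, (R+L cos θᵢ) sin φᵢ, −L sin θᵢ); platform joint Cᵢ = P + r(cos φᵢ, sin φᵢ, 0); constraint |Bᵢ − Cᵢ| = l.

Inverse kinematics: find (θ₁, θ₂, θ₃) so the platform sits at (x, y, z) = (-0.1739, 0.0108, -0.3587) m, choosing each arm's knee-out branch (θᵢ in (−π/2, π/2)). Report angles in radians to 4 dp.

arm 1 (φ=0.0°): x'=-0.1739, y'=0.0108
  e−x'=0.2939;  (l²−L²−(e−x')²−y'²−z²)/2L = -0.1252
  √(A²+B²)=0.4637;  θ1 = -0.8844+1.8441 ≈ 0.9597
rotate P by −φ2: (0.0963, 0.1452, -0.3587)
  A cos θ + B sin θ = C:  0.0237·cos θ + -0.3587·sin θ = 0.0550
  √(A²+B²)=0.3595;  θ2 = -1.5048+1.4173 ≈ -0.0875
φ3=240.0° → target in arm frame (0.0776, -0.1560)
  e−x'=0.0424;  (l²−L²−(e−x')²−y'²−z²)/2L = 0.0425
  √(A²+B²)=0.3612;  θ3 = -1.4531+1.4529 ≈ -0.0003

θ₁ = 0.9597, θ₂ = -0.0875, θ₃ = -0.0003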